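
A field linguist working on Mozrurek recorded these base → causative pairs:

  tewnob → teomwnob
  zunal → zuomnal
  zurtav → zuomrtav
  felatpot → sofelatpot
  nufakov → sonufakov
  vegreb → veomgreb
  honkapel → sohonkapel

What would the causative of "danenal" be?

sodanenal

"danenal" has 3 vowels. The stems with 3 vowels (nufakov → sonufakov, honkapel → sohonkapel, felatpot → sofelatpot) add the prefix so-.
So danenal → sodanenal.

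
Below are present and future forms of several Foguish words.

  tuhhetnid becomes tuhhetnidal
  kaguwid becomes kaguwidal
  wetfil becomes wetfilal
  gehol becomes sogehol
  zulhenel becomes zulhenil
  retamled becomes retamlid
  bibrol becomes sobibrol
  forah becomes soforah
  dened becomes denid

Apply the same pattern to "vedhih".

vedhihal

retamled and tuhhetnid both end in -d yet inflect differently (retamlid, tuhhetnidal), so the final letter is not what conditions the rule; the last vowel is.
"vedhih" has last vowel 'i'. The stems whose last vowel is 'i' (tuhhetnid → tuhhetnidal, wetfil → wetfilal, kaguwid → kaguwidal) add -al.
So vedhih → vedhihal.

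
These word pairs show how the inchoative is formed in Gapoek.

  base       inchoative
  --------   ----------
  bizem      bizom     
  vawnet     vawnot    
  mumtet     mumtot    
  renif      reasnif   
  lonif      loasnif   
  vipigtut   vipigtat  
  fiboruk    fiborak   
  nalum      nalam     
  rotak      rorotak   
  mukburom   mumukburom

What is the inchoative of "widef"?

"widef" has last vowel 'e'. The stems whose last vowel is 'e' (bizem → bizom, vawnet → vawnot, mumtet → mumtot) change the last vowel to 'o'.
So widef → widof.

widof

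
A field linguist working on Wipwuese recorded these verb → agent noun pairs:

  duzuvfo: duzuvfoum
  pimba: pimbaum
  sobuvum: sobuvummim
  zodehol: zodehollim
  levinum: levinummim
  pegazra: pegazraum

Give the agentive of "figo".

duzuvfo and zodehol both have last vowel 'o' yet inflect differently (duzuvfoum, zodehollim), so the last vowel is not what conditions the rule; whether the stem ends in a vowel or a consonant is.
"figo" ends in a vowel. The stems ending in a vowel (duzuvfo → duzuvfoum, pimba → pimbaum, pegazra → pegazraum) add -um.
The other pattern: stems ending in a consonant double the final consonant and add -im.
So figo → figoum.

figoum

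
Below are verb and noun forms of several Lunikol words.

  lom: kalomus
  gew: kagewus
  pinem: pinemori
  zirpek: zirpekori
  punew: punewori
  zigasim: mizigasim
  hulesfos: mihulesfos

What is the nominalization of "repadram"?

"repadram" has 3 vowels. The stems with 3 vowels (zigasim → mizigasim, hulesfos → mihulesfos) add the prefix mi-.
The other patterns: stems with 1 vowel add ka- … -us around the stem; stems with 2 vowels add -ori.
So repadram → mirepadram.

mirepadram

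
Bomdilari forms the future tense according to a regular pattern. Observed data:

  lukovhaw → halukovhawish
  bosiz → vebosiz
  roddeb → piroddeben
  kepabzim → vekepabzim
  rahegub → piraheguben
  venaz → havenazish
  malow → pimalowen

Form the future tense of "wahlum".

bosiz and venaz both end in -z yet inflect differently (vebosiz, havenazish), so the final letter is not what conditions the rule; the last vowel is.
"wahlum" has last vowel 'u'. The one such stem in the data (rahegub → piraheguben) adds pi- … -en around the stem, so the same rule applies.
So wahlum → piwahlumen.

piwahlumen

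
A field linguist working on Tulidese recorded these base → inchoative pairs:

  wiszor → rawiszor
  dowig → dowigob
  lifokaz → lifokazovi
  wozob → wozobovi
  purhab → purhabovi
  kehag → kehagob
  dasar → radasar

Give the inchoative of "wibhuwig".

wibhuwigob

kehag and dasar both have last vowel 'a' yet inflect differently (kehagob, radasar), so the last vowel is not what conditions the rule; the final letter is.
"wibhuwig" ends in -g. The stems ending in -g (kehag → kehagob, dowig → dowigob) add -ob.
The other patterns: stems ending in -r add the prefix ra-; stems ending in -b or -z add -ovi.
So wibhuwig → wibhuwigob.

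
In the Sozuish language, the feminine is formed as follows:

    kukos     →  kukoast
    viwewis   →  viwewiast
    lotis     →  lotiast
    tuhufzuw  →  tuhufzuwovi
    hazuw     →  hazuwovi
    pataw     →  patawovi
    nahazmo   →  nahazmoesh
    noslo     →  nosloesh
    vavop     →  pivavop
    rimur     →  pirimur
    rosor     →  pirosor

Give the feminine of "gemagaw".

gemagawovi

kukos and nahazmo both have last vowel 'o' yet inflect differently (kukoast, nahazmoesh), so the last vowel is not what conditions the rule; the final letter is.
"gemagaw" ends in -w. The stems ending in -w (tuhufzuw → tuhufzuwovi, hazuw → hazuwovi, pataw → patawovi) add -ovi.
The other patterns: stems ending in -s drop the final letter and add -ast; stems ending in -o add -esh; stems ending in -p or -r add the prefix pi-.
So gemagaw → gemagawovi.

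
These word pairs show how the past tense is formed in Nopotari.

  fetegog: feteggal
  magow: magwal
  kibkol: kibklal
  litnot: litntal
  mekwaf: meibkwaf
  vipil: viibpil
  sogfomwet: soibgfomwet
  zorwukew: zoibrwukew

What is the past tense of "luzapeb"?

luibzapeb

"luzapeb" has last vowel 'e'. The stems whose last vowel is 'e' (zorwukew → zoibrwukew, sogfomwet → soibgfomwet) insert -ib- after the first vowel.
The other pattern: stems whose last vowel is 'o' delete the last vowel and add -al.
So luzapeb → luibzapeb.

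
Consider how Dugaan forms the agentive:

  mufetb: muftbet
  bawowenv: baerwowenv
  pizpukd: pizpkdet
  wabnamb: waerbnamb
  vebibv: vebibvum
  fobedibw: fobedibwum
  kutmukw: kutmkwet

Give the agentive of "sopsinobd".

sopsinobdum

bawowenv and vebibv both end in -v yet inflect differently (baerwowenv, vebibvum), so the final letter is not what conditions the rule; the second-to-last letter is.
"sopsinobd" has second-to-last letter 'b'. The stems whose second-to-last letter is 'b' (fobedibw → fobedibwum, vebibv → vebibvum) add -um.
So sopsinobd → sopsinobdum.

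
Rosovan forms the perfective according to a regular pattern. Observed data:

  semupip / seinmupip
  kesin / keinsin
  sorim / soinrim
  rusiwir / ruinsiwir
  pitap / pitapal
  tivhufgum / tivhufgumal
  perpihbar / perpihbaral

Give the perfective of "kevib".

keinvib

"kevib" has last vowel 'i'. The stems whose last vowel is 'i' (semupip → seinmupip, kesin → keinsin, sorim → soinrim) insert -in- after the first vowel.
The other pattern: stems whose last vowel is 'a' or 'u' add -al.
So kevib → keinvib.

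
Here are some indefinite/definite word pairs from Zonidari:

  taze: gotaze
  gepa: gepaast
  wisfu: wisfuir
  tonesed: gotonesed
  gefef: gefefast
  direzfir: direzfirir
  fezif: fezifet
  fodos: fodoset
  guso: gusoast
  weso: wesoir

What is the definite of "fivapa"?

fivapaet

"fivapa" begins with f-. The stems beginning with f- (fodos → fodoset, fezif → fezifet) add -et.
The other patterns: stems beginning with t- add the prefix go-; stems beginning with g- add -ast; stems beginning with d- or w- add -ir.
So fivapa → fivapaet.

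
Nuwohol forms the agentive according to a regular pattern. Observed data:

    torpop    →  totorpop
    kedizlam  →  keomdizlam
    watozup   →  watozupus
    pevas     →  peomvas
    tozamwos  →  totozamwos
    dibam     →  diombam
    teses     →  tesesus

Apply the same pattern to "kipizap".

tozamwos and pevas both end in -s yet inflect differently (totozamwos, peomvas), so the final letter is not what conditions the rule; the last vowel is.
"kipizap" has last vowel 'a'. The stems whose last vowel is 'a' (pevas → peomvas, kedizlam → keomdizlam, dibam → diombam) insert -om- after the first vowel.
So kipizap → kiompizap.

kiompizap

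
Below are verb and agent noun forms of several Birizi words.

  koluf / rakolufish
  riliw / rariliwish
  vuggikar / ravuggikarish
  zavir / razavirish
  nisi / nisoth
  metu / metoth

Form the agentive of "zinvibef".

razinvibefish

riliw and nisi both have last vowel 'i' yet inflect differently (rariliwish, nisoth), so the last vowel is not what conditions the rule; whether the stem ends in a vowel or a consonant is.
"zinvibef" ends in a consonant. The stems ending in a consonant (koluf → rakolufish, riliw → rariliwish, vuggikar → ravuggikarish) add ra- … -ish around the stem.
So zinvibef → razinvibefish.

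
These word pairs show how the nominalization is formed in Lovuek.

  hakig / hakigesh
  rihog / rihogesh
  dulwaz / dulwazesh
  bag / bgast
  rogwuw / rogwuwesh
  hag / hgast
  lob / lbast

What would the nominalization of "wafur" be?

hakig and hag both end in -g yet inflect differently (hakigesh, hgast), so the final letter is not what conditions the rule; the number of vowels is.
"wafur" has 2 vowels. The stems with 2 vowels (dulwaz → dulwazesh, hakig → hakigesh, rihog → rihogesh) add -esh.
The other pattern: stems with 1 vowel delete the last vowel and add -ast.
So wafur → wafuresh.

wafuresh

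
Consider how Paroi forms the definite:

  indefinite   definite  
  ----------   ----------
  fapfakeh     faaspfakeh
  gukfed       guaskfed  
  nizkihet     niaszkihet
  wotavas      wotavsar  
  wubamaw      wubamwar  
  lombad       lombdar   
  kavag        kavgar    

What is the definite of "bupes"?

gukfed and lombad both end in -d yet inflect differently (guaskfed, lombdar), so the final letter is not what conditions the rule; the last vowel is.
"bupes" has last vowel 'e'. The stems whose last vowel is 'e' (fapfakeh → faaspfakeh, gukfed → guaskfed, nizkihet → niaszkihet) insert -as- after the first vowel.
The other pattern: stems whose last vowel is 'a' delete the last vowel and add -ar.
So bupes → buaspes.

buaspes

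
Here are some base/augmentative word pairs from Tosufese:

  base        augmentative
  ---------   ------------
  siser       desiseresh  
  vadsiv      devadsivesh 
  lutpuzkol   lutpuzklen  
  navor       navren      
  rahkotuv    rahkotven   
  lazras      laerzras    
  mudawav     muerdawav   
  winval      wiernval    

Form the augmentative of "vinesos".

vinessen

lutpuzkol and winval both end in -l yet inflect differently (lutpuzklen, wiernval), so the final letter is not what conditions the rule; the last vowel is.
"vinesos" has last vowel 'o'. The stems whose last vowel is 'o' (navor → navren, lutpuzkol → lutpuzklen) delete the last vowel and add -en.
The other patterns: stems whose last vowel is 'a' insert -er- after the first vowel; stems whose last vowel is 'e' or 'i' add de- … -esh around the stem.
So vinesos → vinessen.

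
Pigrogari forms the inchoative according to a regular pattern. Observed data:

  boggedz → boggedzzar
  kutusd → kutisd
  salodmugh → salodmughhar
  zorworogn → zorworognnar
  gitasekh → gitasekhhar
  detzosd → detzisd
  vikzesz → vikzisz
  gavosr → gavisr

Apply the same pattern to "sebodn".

vikzesz and boggedz both end in -z yet inflect differently (vikzisz, boggedzzar), so the final letter is not what conditions the rule; the second-to-last letter is.
"sebodn" has second-to-last letter 'd'. The one such stem in the data (boggedz → boggedzzar) doubles the final consonant and adds -ar (as do gitasekh, zorworogn), so the same rule applies.
So sebodn → sebodnnar.

sebodnnar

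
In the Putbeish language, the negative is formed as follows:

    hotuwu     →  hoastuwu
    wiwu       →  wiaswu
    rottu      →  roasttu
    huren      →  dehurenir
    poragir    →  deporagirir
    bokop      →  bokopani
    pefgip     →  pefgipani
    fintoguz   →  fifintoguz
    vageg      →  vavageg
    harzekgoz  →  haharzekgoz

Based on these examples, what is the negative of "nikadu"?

niaskadu

"nikadu" ends in -u. The stems ending in -u (hotuwu → hoastuwu, wiwu → wiaswu, rottu → roasttu) insert -as- after the first vowel.
So nikadu → niaskadu.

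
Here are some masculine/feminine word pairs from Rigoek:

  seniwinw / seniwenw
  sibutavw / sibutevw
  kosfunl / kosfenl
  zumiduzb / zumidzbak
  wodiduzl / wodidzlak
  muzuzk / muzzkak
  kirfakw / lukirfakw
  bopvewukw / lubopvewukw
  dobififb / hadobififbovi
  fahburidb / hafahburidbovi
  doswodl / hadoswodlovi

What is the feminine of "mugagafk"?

hamugagafkovi

"mugagafk" has second-to-last letter 'f'. The one such stem in the data (dobififb → hadobififbovi) adds ha- … -ovi around the stem, so the same rule applies.
The other patterns: stems whose second-to-last letter is 'n' or 'v' change the last vowel to 'e'; stems whose second-to-last letter is 'z' delete the last vowel and add -ak; stems whose second-to-last letter is 'k' add the prefix lu-.
So mugagafk → hamugagafkovi.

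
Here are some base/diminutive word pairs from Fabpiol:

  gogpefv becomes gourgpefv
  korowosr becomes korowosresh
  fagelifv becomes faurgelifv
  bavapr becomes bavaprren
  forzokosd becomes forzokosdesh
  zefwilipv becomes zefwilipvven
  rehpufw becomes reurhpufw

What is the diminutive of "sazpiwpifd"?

gogpefv and zefwilipv both end in -v yet inflect differently (gourgpefv, zefwilipvven), so the final letter is not what conditions the rule; the second-to-last letter is.
"sazpiwpifd" has second-to-last letter 'f'. The stems whose second-to-last letter is 'f' (gogpefv → gourgpefv, rehpufw → reurhpufw, fagelifv → faurgelifv) insert -ur- after the first vowel.
So sazpiwpifd → saurzpiwpifd.

saurzpiwpifd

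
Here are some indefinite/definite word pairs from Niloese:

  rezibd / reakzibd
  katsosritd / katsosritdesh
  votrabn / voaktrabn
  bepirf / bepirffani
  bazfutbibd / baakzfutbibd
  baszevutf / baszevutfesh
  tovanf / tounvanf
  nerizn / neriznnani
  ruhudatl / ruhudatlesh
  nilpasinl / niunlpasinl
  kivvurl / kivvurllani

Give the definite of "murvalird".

murvalirddani

nilpasinl and ruhudatl both end in -l yet inflect differently (niunlpasinl, ruhudatlesh), so the final letter is not what conditions the rule; the second-to-last letter is.
"murvalird" has second-to-last letter 'r'. The stems whose second-to-last letter is 'r' (bepirf → bepirffani, kivvurl → kivvurllani) double the final consonant and add -ani.
So murvalird → murvalirddani.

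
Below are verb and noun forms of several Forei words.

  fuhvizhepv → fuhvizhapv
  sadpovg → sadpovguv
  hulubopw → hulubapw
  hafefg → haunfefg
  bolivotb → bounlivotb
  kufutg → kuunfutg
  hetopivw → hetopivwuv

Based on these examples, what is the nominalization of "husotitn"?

huunsotitn

hulubopw and hetopivw both end in -w yet inflect differently (hulubapw, hetopivwuv), so the final letter is not what conditions the rule; the second-to-last letter is.
"husotitn" has second-to-last letter 't'. The stems whose second-to-last letter is 't' (bolivotb → bounlivotb, kufutg → kuunfutg) insert -un- after the first vowel.
The other patterns: stems whose second-to-last letter is 'p' change the last vowel to 'a'; stems whose second-to-last letter is 'v' add -uv.
So husotitn → huunsotitn.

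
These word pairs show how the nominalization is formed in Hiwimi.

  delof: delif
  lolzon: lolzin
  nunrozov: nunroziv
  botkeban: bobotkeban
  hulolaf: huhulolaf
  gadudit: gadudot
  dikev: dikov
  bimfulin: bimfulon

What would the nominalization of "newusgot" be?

lolzon and botkeban both end in -n yet inflect differently (lolzin, bobotkeban), so the final letter is not what conditions the rule; the last vowel is.
"newusgot" has last vowel 'o'. The stems whose last vowel is 'o' (delof → delif, lolzon → lolzin, nunrozov → nunroziv) change the last vowel to 'i'.
So newusgot → newusgit.

newusgit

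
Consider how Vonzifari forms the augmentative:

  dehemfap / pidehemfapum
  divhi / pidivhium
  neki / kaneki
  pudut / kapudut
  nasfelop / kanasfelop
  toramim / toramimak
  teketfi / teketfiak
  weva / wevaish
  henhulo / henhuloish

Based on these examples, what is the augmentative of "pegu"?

divhi and neki both end in -i yet inflect differently (pidivhium, kaneki), so the final letter is not what conditions the rule; the first letter is.
"pegu" begins with p-. The one such stem in the data (pudut → kapudut) adds the prefix ka-, so the same rule applies.
The other patterns: stems beginning with d- add pi- … -um around the stem; stems beginning with t- add -ak; stems beginning with h- or w- add -ish.
So pegu → kapegu.

kapegu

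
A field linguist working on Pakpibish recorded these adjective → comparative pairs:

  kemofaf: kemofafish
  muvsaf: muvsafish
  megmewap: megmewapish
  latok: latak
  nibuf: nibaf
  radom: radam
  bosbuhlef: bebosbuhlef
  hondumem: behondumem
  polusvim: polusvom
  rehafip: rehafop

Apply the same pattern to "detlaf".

detlafish

kemofaf and nibuf both end in -f yet inflect differently (kemofafish, nibaf), so the final letter is not what conditions the rule; the last vowel is.
"detlaf" has last vowel 'a'. The stems whose last vowel is 'a' (kemofaf → kemofafish, muvsaf → muvsafish, megmewap → megmewapish) add -ish.
The other patterns: stems whose last vowel is 'o' or 'u' change the last vowel to 'a'; stems whose last vowel is 'e' add the prefix be-; stems whose last vowel is 'i' change the last vowel to 'o'.
So detlaf → detlafish.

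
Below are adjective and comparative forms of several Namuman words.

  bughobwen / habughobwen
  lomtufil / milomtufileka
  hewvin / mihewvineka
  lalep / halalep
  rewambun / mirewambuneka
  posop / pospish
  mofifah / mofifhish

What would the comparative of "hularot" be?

hulartish

posop and lalep both end in -p yet inflect differently (pospish, halalep), so the final letter is not what conditions the rule; the last vowel is.
"hularot" has last vowel 'o'. The one such stem in the data (posop → pospish) deletes the last vowel and adds -ish (as does mofifah), so the same rule applies.
The other patterns: stems whose last vowel is 'e' add the prefix ha-; stems whose last vowel is 'i' or 'u' add mi- … -eka around the stem.
So hularot → hulartish.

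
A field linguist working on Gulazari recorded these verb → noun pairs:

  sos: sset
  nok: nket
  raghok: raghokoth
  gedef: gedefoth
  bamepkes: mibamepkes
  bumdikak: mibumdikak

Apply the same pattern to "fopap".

"fopap" has 2 vowels. The stems with 2 vowels (raghok → raghokoth, gedef → gedefoth) add -oth.
So fopap → fopapoth.

fopapoth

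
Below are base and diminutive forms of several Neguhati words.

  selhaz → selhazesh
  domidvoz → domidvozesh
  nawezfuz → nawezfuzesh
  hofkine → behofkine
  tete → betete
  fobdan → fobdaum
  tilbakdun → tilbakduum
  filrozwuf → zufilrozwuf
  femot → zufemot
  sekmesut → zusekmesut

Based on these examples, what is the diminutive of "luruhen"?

selhaz and fobdan both have last vowel 'a' yet inflect differently (selhazesh, fobdaum), so the last vowel is not what conditions the rule; the final letter is.
"luruhen" ends in -n. The stems ending in -n (fobdan → fobdaum, tilbakdun → tilbakduum) drop the final letter and add -um.
So luruhen → luruheum.

luruheum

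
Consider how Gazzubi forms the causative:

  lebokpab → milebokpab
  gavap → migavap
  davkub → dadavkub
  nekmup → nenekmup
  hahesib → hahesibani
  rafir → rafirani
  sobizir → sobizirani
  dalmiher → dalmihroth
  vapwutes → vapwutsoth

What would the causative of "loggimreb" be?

loggimrboth

lebokpab and davkub both end in -b yet inflect differently (milebokpab, dadavkub), so the final letter is not what conditions the rule; the last vowel is.
"loggimreb" has last vowel 'e'. The stems whose last vowel is 'e' (dalmiher → dalmihroth, vapwutes → vapwutsoth) delete the last vowel and add -oth.
So loggimreb → loggimrboth.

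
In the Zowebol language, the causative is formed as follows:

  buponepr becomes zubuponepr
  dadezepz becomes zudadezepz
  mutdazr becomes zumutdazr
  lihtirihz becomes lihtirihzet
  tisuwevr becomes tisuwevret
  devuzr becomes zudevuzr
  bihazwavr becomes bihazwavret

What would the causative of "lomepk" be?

zulomepk

"lomepk" has second-to-last letter 'p'. The stems whose second-to-last letter is 'p' (dadezepz → zudadezepz, buponepr → zubuponepr) add the prefix zu-.
The other pattern: stems whose second-to-last letter is 'h' or 'v' add -et.
So lomepk → zulomepk.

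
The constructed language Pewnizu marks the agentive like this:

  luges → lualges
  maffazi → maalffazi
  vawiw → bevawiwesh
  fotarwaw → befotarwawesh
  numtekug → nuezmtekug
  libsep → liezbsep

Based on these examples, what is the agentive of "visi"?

maffazi and vawiw both have last vowel 'i' yet inflect differently (maalffazi, bevawiwesh), so the last vowel is not what conditions the rule; the final letter is.
"visi" ends in -i. The one such stem in the data (maffazi → maalffazi) inserts -al- after the first vowel (as does luges), so the same rule applies.
The other patterns: stems ending in -w add be- … -esh around the stem; stems ending in -g or -p insert -ez- after the first vowel.
So visi → vialsi.

vialsi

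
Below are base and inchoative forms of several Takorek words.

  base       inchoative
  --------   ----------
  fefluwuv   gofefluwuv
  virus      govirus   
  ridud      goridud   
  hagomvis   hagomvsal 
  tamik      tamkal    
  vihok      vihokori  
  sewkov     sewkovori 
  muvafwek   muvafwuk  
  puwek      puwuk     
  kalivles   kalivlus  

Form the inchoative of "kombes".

virus and hagomvis both end in -s yet inflect differently (govirus, hagomvsal), so the final letter is not what conditions the rule; the last vowel is.
"kombes" has last vowel 'e'. The stems whose last vowel is 'e' (muvafwek → muvafwuk, puwek → puwuk, kalivles → kalivlus) change the last vowel to 'u'.
The other patterns: stems whose last vowel is 'u' add the prefix go-; stems whose last vowel is 'i' delete the last vowel and add -al; stems whose last vowel is 'o' add -ori.
So kombes → kombus.

kombus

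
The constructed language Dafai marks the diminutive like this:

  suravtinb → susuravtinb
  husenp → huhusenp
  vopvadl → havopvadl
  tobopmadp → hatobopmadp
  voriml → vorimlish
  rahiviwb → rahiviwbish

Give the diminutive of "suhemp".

suhempish

husenp and tobopmadp both end in -p yet inflect differently (huhusenp, hatobopmadp), so the final letter is not what conditions the rule; the second-to-last letter is.
"suhemp" has second-to-last letter 'm'. The one such stem in the data (voriml → vorimlish) adds -ish, so the same rule applies.
The other patterns: stems whose second-to-last letter is 'n' repeat the first consonant+vowel as a prefix; stems whose second-to-last letter is 'd' add the prefix ha-.
So suhemp → suhempish.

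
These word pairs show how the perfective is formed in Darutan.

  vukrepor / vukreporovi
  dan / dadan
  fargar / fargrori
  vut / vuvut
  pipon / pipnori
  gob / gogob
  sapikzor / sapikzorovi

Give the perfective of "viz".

viviz

"viz" has 1 vowel. The stems with 1 vowel (vut → vuvut, dan → dadan, gob → gogob) repeat the first consonant+vowel as a prefix.
So viz → viviz.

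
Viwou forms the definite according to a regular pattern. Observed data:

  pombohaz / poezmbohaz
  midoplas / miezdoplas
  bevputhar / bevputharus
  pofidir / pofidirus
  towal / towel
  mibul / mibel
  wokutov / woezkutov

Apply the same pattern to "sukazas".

suezkazas

bevputhar and towal both have last vowel 'a' yet inflect differently (bevputharus, towel), so the last vowel is not what conditions the rule; the final letter is.
"sukazas" ends in -s. The one such stem in the data (midoplas → miezdoplas) inserts -ez- after the first vowel (as do wokutov, pombohaz), so the same rule applies.
So sukazas → suezkazas.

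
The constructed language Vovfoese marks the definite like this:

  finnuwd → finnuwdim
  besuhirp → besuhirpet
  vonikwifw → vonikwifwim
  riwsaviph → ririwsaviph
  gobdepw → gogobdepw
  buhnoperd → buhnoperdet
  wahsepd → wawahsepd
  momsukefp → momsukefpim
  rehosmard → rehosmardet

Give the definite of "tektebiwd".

tektebiwdim

rehosmard and wahsepd both end in -d yet inflect differently (rehosmardet, wawahsepd), so the final letter is not what conditions the rule; the second-to-last letter is.
"tektebiwd" has second-to-last letter 'w'. The one such stem in the data (finnuwd → finnuwdim) adds -im, so the same rule applies.
The other patterns: stems whose second-to-last letter is 'r' add -et; stems whose second-to-last letter is 'p' repeat the first consonant+vowel as a prefix.
So tektebiwd → tektebiwdim.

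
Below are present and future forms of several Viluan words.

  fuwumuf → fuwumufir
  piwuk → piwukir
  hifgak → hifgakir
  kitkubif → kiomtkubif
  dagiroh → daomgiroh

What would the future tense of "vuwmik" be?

"vuwmik" has last vowel 'i'. The one such stem in the data (kitkubif → kiomtkubif) inserts -om- after the first vowel (as does dagiroh), so the same rule applies.
The other pattern: stems whose last vowel is 'a' or 'u' add -ir.
So vuwmik → vuomwmik.

vuomwmik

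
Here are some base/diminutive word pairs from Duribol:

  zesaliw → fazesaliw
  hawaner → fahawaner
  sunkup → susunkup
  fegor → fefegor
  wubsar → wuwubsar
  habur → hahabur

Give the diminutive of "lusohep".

hawaner and fegor both end in -r yet inflect differently (fahawaner, fefegor), so the final letter is not what conditions the rule; the last vowel is.
"lusohep" has last vowel 'e'. The one such stem in the data (hawaner → fahawaner) adds the prefix fa-, so the same rule applies.
So lusohep → falusohep.

falusohep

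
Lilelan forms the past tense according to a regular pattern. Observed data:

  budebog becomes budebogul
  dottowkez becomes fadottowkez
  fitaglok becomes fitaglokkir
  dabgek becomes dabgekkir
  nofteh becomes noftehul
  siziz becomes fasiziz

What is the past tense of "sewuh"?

sewuhul

dabgek and dottowkez both have last vowel 'e' yet inflect differently (dabgekkir, fadottowkez), so the last vowel is not what conditions the rule; the final letter is.
"sewuh" ends in -h. The one such stem in the data (nofteh → noftehul) adds -ul, so the same rule applies.
So sewuh → sewuhul.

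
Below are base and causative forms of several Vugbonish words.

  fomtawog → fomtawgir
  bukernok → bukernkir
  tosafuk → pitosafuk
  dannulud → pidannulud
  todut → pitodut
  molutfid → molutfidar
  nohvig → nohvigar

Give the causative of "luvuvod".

luvuvdir

"luvuvod" has last vowel 'o'. The stems whose last vowel is 'o' (fomtawog → fomtawgir, bukernok → bukernkir) delete the last vowel and add -ir.
So luvuvod → luvuvdir.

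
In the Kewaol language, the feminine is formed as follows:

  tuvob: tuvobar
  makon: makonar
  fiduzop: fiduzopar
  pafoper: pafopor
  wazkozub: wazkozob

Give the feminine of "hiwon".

tuvob and wazkozub both end in -b yet inflect differently (tuvobar, wazkozob), so the final letter is not what conditions the rule; the last vowel is.
"hiwon" has last vowel 'o'. The stems whose last vowel is 'o' (tuvob → tuvobar, makon → makonar, fiduzop → fiduzopar) add -ar.
The other pattern: stems whose last vowel is 'e' or 'u' change the last vowel to 'o'.
So hiwon → hiwonar.

hiwonar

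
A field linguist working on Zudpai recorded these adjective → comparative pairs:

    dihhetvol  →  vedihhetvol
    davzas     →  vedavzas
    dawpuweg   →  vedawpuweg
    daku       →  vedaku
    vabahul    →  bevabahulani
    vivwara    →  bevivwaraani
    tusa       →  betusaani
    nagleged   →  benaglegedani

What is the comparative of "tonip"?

dihhetvol and vabahul both end in -l yet inflect differently (vedihhetvol, bevabahulani), so the final letter is not what conditions the rule; the first letter is.
"tonip" begins with t-. The one such stem in the data (tusa → betusaani) adds be- … -ani around the stem, so the same rule applies.
The other pattern: stems beginning with d- add the prefix ve-.
So tonip → betonipani.

betonipani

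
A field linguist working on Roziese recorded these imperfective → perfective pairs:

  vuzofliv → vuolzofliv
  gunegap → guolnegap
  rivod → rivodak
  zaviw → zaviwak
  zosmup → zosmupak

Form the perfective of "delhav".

gunegap and zosmup both end in -p yet inflect differently (guolnegap, zosmupak), so the final letter is not what conditions the rule; the number of vowels is.
"delhav" has 2 vowels. The stems with 2 vowels (rivod → rivodak, zaviw → zaviwak, zosmup → zosmupak) add -ak.
The other pattern: stems with 3 vowels insert -ol- after the first vowel.
So delhav → delhavak.

delhavak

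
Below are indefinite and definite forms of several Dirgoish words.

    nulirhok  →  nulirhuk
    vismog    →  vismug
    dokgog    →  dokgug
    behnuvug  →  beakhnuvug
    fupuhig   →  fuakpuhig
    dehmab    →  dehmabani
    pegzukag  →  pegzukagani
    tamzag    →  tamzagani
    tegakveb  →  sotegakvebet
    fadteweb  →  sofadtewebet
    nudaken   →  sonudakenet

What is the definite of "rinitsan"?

vismog and behnuvug both end in -g yet inflect differently (vismug, beakhnuvug), so the final letter is not what conditions the rule; the last vowel is.
"rinitsan" has last vowel 'a'. The stems whose last vowel is 'a' (dehmab → dehmabani, pegzukag → pegzukagani, tamzag → tamzagani) add -ani.
The other patterns: stems whose last vowel is 'o' change the last vowel to 'u'; stems whose last vowel is 'i' or 'u' insert -ak- after the first vowel; stems whose last vowel is 'e' add so- … -et around the stem.
So rinitsan → rinitsanani.

rinitsanani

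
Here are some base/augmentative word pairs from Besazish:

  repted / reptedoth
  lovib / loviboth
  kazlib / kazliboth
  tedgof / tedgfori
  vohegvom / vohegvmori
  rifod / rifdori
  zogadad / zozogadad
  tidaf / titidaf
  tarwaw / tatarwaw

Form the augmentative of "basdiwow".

basdiwwori

repted and rifod both end in -d yet inflect differently (reptedoth, rifdori), so the final letter is not what conditions the rule; the last vowel is.
"basdiwow" has last vowel 'o'. The stems whose last vowel is 'o' (tedgof → tedgfori, vohegvom → vohegvmori, rifod → rifdori) delete the last vowel and add -ori.
So basdiwow → basdiwwori.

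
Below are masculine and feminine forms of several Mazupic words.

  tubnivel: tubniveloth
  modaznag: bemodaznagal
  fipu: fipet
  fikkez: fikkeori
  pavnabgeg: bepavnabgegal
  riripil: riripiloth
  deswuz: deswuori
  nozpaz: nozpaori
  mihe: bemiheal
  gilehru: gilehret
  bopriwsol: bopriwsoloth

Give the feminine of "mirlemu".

"mirlemu" ends in -u. The stems ending in -u (fipu → fipet, gilehru → gilehret) drop the final letter and add -et.
So mirlemu → mirlemet.

mirlemet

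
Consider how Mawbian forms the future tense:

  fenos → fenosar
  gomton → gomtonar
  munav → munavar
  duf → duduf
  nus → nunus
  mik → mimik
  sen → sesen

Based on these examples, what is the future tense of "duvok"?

duvokar

fenos and nus both end in -s yet inflect differently (fenosar, nunus), so the final letter is not what conditions the rule; the number of vowels is.
"duvok" has 2 vowels. The stems with 2 vowels (fenos → fenosar, gomton → gomtonar, munav → munavar) add -ar.
So duvok → duvokar.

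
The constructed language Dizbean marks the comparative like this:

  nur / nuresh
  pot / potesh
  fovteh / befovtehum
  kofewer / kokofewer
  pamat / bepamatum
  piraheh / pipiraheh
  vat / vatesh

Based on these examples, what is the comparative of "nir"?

pot and pamat both end in -t yet inflect differently (potesh, bepamatum), so the final letter is not what conditions the rule; the number of vowels is.
"nir" has 1 vowel. The stems with 1 vowel (pot → potesh, vat → vatesh, nur → nuresh) add -esh.
So nir → niresh.

niresh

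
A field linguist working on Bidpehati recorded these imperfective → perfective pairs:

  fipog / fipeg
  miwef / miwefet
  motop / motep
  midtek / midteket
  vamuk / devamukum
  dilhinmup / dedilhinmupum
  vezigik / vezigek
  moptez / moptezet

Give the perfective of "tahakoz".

vezigik and midtek both end in -k yet inflect differently (vezigek, midteket), so the final letter is not what conditions the rule; the last vowel is.
"tahakoz" has last vowel 'o'. The stems whose last vowel is 'o' (motop → motep, fipog → fipeg) change the last vowel to 'e'.
The other patterns: stems whose last vowel is 'e' add -et; stems whose last vowel is 'u' add de- … -um around the stem.
So tahakoz → tahakez.

tahakez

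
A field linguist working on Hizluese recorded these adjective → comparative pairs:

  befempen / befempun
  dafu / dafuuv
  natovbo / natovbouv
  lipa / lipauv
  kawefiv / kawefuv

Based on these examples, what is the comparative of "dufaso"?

kawefiv and natovbo both have 3 vowels yet inflect differently (kawefuv, natovbouv), so the number of vowels is not what conditions the rule; whether the stem ends in a vowel or a consonant is.
"dufaso" ends in a vowel. The stems ending in a vowel (dafu → dafuuv, natovbo → natovbouv, lipa → lipauv) add -uv.
So dufaso → dufasouv.

dufasouv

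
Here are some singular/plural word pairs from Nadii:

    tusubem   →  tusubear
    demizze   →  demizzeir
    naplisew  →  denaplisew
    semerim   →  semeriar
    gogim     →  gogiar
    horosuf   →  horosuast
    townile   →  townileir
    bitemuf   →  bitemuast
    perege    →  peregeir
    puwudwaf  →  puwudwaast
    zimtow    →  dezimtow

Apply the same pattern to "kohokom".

kohokoar

naplisew and tusubem both have last vowel 'e' yet inflect differently (denaplisew, tusubear), so the last vowel is not what conditions the rule; the final letter is.
"kohokom" ends in -m. The stems ending in -m (gogim → gogiar, semerim → semeriar, tusubem → tusubear) drop the final letter and add -ar.
The other patterns: stems ending in -w add the prefix de-; stems ending in -f drop the final letter and add -ast; stems ending in -e add -ir.
So kohokom → kohokoar.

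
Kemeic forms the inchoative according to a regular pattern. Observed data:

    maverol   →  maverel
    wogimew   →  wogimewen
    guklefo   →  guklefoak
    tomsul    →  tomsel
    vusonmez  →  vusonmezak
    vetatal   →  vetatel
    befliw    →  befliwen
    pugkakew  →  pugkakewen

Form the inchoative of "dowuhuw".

guklefo and maverol both have last vowel 'o' yet inflect differently (guklefoak, maverel), so the last vowel is not what conditions the rule; the final letter is.
"dowuhuw" ends in -w. The stems ending in -w (befliw → befliwen, pugkakew → pugkakewen, wogimew → wogimewen) add -en.
The other patterns: stems ending in -o or -z add -ak; stems ending in -l change the last vowel to 'e'.
So dowuhuw → dowuhuwen.

dowuhuwen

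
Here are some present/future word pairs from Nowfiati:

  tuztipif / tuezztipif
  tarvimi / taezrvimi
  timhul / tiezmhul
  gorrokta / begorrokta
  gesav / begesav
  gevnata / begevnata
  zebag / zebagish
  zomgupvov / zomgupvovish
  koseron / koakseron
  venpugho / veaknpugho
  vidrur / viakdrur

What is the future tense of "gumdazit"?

begumdazit

"gumdazit" begins with g-. The stems beginning with g- (gorrokta → begorrokta, gesav → begesav, gevnata → begevnata) add the prefix be-.
The other patterns: stems beginning with t- insert -ez- after the first vowel; stems beginning with z- add -ish; stems beginning with k- or v- insert -ak- after the first vowel.
So gumdazit → begumdazit.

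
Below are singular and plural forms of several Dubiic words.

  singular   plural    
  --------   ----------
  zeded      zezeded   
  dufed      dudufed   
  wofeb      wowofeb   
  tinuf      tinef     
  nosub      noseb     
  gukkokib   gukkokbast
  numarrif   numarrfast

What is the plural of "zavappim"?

wofeb and nosub both end in -b yet inflect differently (wowofeb, noseb), so the final letter is not what conditions the rule; the last vowel is.
"zavappim" has last vowel 'i'. The stems whose last vowel is 'i' (gukkokib → gukkokbast, numarrif → numarrfast) delete the last vowel and add -ast.
The other patterns: stems whose last vowel is 'e' repeat the first consonant+vowel as a prefix; stems whose last vowel is 'u' change the last vowel to 'e'.
So zavappim → zavappmast.

zavappmast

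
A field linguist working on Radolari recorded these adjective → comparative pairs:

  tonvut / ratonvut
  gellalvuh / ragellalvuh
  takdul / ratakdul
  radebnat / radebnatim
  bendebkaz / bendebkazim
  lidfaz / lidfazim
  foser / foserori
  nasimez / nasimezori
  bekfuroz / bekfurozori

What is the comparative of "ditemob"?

ditemobori

tonvut and radebnat both end in -t yet inflect differently (ratonvut, radebnatim), so the final letter is not what conditions the rule; the last vowel is.
"ditemob" has last vowel 'o'. The one such stem in the data (bekfuroz → bekfurozori) adds -ori, so the same rule applies.
The other patterns: stems whose last vowel is 'u' add the prefix ra-; stems whose last vowel is 'a' add -im.
So ditemob → ditemobori.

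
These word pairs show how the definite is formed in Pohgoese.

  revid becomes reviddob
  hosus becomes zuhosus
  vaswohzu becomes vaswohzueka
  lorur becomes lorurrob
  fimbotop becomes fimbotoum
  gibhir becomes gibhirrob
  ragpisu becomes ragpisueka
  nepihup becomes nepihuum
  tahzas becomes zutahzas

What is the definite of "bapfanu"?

hosus and nepihup both have last vowel 'u' yet inflect differently (zuhosus, nepihuum), so the last vowel is not what conditions the rule; the final letter is.
"bapfanu" ends in -u. The stems ending in -u (vaswohzu → vaswohzueka, ragpisu → ragpisueka) add -eka.
So bapfanu → bapfanueka.

bapfanueka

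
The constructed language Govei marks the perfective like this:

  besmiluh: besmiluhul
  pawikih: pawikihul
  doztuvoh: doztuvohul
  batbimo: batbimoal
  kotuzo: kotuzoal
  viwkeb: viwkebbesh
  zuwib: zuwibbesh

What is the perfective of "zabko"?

"zabko" ends in -o. The stems ending in -o (batbimo → batbimoal, kotuzo → kotuzoal) add -al.
The other patterns: stems ending in -h add -ul; stems ending in -b double the final consonant and add -esh.
So zabko → zabkoal.

zabkoal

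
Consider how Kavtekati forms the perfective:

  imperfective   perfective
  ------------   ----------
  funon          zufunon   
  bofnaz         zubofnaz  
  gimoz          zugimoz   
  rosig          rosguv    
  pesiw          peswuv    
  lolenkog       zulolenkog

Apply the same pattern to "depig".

depguv

rosig and lolenkog both end in -g yet inflect differently (rosguv, zulolenkog), so the final letter is not what conditions the rule; the last vowel is.
"depig" has last vowel 'i'. The stems whose last vowel is 'i' (pesiw → peswuv, rosig → rosguv) delete the last vowel and add -uv.
So depig → depguv.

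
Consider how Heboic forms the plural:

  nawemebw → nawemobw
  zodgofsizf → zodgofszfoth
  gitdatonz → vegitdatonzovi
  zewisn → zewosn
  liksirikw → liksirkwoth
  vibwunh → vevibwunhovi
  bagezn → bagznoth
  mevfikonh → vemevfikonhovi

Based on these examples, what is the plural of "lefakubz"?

lefakobz

liksirikw and nawemebw both end in -w yet inflect differently (liksirkwoth, nawemobw), so the final letter is not what conditions the rule; the second-to-last letter is.
"lefakubz" has second-to-last letter 'b'. The one such stem in the data (nawemebw → nawemobw) changes the last vowel to 'o' (as does zewisn), so the same rule applies.
The other patterns: stems whose second-to-last letter is 'n' add ve- … -ovi around the stem; stems whose second-to-last letter is 'k' or 'z' delete the last vowel and add -oth.
So lefakubz → lefakobz.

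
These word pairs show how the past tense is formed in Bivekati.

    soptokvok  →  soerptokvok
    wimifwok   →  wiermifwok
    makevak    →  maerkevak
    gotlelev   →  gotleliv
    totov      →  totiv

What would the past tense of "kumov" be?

kumiv

totov and soptokvok both have last vowel 'o' yet inflect differently (totiv, soerptokvok), so the last vowel is not what conditions the rule; the final letter is.
"kumov" ends in -v. The stems ending in -v (gotlelev → gotleliv, totov → totiv) change the last vowel to 'i'.
So kumov → kumiv.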